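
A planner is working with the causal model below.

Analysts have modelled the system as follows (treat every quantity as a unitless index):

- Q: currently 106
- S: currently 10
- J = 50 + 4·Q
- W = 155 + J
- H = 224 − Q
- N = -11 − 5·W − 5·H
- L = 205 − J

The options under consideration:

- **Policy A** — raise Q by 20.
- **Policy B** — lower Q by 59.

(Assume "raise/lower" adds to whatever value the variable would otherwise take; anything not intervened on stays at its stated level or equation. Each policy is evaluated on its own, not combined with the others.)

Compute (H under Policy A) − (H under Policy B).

-79

Policy A (Q + 20):
  Q = 106 + 20 = 126
  H = 224 − 126 = 98
Policy B (Q − 59):
  Q = 106 − 59 = 47
  H = 224 − 47 = 177
H: 98 − 177 = -79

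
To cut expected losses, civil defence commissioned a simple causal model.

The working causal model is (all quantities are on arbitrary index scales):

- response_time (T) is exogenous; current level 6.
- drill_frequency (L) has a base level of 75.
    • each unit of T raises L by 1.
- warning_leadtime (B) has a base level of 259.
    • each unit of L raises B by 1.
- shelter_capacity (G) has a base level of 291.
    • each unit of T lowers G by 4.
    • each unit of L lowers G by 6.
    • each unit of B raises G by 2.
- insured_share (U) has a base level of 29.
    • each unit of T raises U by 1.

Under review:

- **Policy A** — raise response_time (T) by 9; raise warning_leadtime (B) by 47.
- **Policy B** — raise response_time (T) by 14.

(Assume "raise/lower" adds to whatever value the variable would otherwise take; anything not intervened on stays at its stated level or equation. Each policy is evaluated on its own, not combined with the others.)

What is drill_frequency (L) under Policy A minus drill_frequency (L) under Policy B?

Policy A (T + 9, B + 47):
  T = 6 + 9 = 15
  L = 75 + 15 = 90
Policy B (T + 14):
  T = 6 + 14 = 20
  L = 75 + 20 = 95
L: 90 − 95 = -5

-5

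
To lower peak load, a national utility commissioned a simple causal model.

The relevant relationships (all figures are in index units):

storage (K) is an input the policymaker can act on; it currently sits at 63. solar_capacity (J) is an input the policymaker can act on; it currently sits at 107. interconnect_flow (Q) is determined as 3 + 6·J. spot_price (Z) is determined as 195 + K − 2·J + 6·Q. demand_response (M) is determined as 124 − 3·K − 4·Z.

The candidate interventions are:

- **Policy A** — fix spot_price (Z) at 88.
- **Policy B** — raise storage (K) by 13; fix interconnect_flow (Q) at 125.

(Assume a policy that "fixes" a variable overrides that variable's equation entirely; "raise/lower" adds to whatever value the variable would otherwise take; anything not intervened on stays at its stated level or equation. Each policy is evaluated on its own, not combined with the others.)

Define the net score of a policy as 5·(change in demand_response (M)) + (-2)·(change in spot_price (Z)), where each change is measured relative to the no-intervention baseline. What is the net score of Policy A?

Baseline:
  K = 63
  J = 107
  Q = 3 + 6·107 = 645
  Z = 195 + 63 − 2·107 + 6·645 = 3914
  M = 124 − 3·63 − 4·3914 = -15721
Policy A (Z := 88):
  K = 63
  J = 107
  Q = 3 + 6·107 = 645
  Z = 88
  M = 124 − 3·63 − 4·88 = -417
ΔM = -417 − (-15721) = 15304; ΔZ = 88 − 3914 = -3826
Score = 5·15304 + (-2)·(-3826) = 84172

84172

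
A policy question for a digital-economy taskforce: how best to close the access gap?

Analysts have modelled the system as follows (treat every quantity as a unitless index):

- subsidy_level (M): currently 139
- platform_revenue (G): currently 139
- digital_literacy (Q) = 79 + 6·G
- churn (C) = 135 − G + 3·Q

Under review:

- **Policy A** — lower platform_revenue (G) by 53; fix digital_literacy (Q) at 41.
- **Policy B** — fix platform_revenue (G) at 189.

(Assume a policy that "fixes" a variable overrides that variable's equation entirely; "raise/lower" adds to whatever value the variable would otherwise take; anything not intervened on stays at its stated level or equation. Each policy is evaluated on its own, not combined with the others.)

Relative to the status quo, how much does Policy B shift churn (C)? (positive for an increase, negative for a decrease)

Baseline:
  G = 139
  Q = 79 + 6·139 = 913
  C = 135 − 139 + 3·913 = 2735
Policy B (G := 189):
  G = 189
  Q = 79 + 6·189 = 1213
  C = 135 − 189 + 3·1213 = 3585
Change in C: 3585 − 2735 = 850

850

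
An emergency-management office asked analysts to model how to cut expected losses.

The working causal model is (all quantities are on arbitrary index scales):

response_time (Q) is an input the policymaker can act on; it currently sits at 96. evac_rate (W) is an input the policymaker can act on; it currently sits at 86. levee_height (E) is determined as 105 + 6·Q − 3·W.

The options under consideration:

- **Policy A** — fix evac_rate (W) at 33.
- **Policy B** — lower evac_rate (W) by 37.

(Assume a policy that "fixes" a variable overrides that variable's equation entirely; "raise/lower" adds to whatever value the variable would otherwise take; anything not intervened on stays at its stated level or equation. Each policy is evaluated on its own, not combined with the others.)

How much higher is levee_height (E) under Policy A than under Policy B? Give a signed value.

48

Policy A (W := 33):
  Q = 96
  W = 33
  E = 105 + 6·96 − 3·33 = 582
Policy B (W − 37):
  Q = 96
  W = 86 − 37 = 49
  E = 105 + 6·96 − 3·49 = 534
E: 582 − 534 = 48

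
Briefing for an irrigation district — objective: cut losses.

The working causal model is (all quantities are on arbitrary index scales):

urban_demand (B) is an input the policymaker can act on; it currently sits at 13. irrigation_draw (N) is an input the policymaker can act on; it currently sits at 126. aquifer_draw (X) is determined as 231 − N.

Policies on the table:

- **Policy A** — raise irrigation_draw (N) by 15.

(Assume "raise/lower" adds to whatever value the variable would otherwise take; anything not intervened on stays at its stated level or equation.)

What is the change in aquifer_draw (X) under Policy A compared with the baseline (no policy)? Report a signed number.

Baseline:
  N = 126
  X = 231 − 126 = 105
Policy A (N + 15):
  N = 126 + 15 = 141
  X = 231 − 141 = 90
Change in X: 90 − 105 = -15

-15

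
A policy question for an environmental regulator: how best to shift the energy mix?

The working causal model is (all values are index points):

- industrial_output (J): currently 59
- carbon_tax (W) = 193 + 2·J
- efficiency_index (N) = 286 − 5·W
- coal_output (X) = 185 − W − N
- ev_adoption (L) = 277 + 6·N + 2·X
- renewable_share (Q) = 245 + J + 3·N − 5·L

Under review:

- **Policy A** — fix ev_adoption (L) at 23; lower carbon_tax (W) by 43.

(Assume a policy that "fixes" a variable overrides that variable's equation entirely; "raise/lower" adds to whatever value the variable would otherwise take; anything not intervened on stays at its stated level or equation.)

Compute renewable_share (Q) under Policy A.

-2973

Policy A (L := 23, W − 43):
  J = 59
  W = 193 + 2·59 (−43 from intervention) = 268
  N = 286 − 5·268 = -1054
  X = 185 − 268 − (-1054) = 971
  L = 23
  Q = 245 + 59 + 3·(-1054) − 5·23 = -2973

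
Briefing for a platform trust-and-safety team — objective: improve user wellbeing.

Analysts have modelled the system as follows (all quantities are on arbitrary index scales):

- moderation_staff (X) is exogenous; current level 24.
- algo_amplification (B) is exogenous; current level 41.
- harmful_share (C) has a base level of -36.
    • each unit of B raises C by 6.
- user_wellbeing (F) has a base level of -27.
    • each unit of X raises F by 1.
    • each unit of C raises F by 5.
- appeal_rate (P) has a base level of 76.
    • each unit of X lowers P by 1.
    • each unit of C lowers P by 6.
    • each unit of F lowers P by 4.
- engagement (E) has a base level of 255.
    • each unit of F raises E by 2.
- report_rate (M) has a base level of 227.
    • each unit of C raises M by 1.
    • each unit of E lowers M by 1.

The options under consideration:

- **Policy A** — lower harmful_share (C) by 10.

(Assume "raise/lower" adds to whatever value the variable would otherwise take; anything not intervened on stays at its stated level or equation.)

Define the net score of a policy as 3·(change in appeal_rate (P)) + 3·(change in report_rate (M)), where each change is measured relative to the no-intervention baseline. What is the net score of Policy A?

1050

Baseline:
  X = 24
  B = 41
  C = -36 + 6·41 = 210
  F = -27 + 24 + 5·210 = 1047
  P = 76 − 24 − 6·210 − 4·1047 = -5396
  E = 255 + 2·1047 = 2349
  M = 227 + 210 − 2349 = -1912
Policy A (C − 10):
  X = 24
  B = 41
  C = -36 + 6·41 (−10 from intervention) = 200
  F = -27 + 24 + 5·200 = 997
  P = 76 − 24 − 6·200 − 4·997 = -5136
  E = 255 + 2·997 = 2249
  M = 227 + 200 − 2249 = -1822
ΔP = -5136 − (-5396) = 260; ΔM = -1822 − (-1912) = 90
Score = 3·260 + 3·90 = 1050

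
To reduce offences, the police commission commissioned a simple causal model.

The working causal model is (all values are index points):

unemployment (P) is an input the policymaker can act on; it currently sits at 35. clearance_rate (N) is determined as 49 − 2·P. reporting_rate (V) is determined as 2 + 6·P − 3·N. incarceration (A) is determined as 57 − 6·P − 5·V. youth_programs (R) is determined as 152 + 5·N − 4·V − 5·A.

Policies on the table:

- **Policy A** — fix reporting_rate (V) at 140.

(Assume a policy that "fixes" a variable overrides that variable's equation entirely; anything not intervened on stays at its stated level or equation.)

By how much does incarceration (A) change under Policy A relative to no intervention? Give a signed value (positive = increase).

675

Baseline:
  P = 35
  N = 49 − 2·35 = -21
  V = 2 + 6·35 − 3·(-21) = 275
  A = 57 − 6·35 − 5·275 = -1528
Policy A (V := 140):
  P = 35
  N = 49 − 2·35 = -21
  V = 140
  A = 57 − 6·35 − 5·140 = -853
Change in A: -853 − (-1528) = 675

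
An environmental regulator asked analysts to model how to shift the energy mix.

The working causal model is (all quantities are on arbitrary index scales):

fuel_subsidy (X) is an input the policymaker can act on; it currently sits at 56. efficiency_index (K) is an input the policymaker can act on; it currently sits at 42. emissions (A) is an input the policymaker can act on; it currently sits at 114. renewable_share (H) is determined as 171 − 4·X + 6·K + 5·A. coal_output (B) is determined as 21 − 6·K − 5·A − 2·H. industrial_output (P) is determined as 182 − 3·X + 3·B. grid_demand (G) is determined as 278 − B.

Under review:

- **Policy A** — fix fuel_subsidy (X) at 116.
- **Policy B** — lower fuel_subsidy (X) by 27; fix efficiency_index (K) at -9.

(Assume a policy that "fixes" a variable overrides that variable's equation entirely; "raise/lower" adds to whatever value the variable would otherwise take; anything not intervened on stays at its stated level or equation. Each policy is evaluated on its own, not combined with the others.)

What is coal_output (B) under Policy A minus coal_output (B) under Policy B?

Policy A (X := 116):
  X = 116
  K = 42
  A = 114
  H = 171 − 4·116 + 6·42 + 5·114 = 529
  B = 21 − 6·42 − 5·114 − 2·529 = -1859
Policy B (X − 27, K := -9):
  X = 56 − 27 = 29
  K = -9
  A = 114
  H = 171 − 4·29 + 6·(-9) + 5·114 = 571
  B = 21 − 6·(-9) − 5·114 − 2·571 = -1637
B: -1859 − (-1637) = -222

-222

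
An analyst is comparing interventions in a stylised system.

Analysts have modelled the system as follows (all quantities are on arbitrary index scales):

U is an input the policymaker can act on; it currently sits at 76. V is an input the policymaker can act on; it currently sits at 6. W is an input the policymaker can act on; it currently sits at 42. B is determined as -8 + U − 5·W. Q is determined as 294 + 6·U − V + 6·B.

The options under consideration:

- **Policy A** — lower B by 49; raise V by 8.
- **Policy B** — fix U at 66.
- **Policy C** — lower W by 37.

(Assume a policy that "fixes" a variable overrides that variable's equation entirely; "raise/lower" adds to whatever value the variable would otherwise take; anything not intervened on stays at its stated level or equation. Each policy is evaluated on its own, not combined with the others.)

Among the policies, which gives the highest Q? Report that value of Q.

Policy A (B − 49, V + 8):
  U = 76
  V = 6 + 8 = 14
  W = 42
  B = -8 + 76 − 5·42 (−49 from intervention) = -191
  Q = 294 + 6·76 − 14 + 6·(-191) = -410
Policy B (U := 66):
  U = 66
  V = 6
  W = 42
  B = -8 + 66 − 5·42 = -152
  Q = 294 + 6·66 − 6 + 6·(-152) = -228
Policy C (W − 37):
  U = 76
  V = 6
  W = 42 − 37 = 5
  B = -8 + 76 − 5·5 = 43
  Q = 294 + 6·76 − 6 + 6·43 = 1002
Comparing — Policy A: Q=-410, Policy B: Q=-228, Policy C: Q=1002. Highest is 1002 (Policy C).

1002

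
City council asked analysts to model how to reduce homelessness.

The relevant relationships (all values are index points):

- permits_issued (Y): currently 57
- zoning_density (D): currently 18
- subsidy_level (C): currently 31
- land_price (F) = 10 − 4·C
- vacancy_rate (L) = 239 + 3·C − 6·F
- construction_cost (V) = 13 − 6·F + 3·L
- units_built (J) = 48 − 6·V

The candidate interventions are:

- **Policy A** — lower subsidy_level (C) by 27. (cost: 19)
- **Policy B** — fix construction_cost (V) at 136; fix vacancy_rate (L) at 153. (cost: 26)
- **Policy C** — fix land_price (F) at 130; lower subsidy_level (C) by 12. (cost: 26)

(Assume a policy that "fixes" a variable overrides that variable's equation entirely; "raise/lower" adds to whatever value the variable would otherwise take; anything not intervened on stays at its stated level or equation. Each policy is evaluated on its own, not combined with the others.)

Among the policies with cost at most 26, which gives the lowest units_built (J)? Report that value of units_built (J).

Policy A (C − 27):
  C = 31 − 27 = 4
  F = 10 − 4·4 = -6
  L = 239 + 3·4 − 6·(-6) = 287
  V = 13 − 6·(-6) + 3·287 = 910
  J = 48 − 6·910 = -5412
Policy B (V := 136, L := 153):
  C = 31
  F = 10 − 4·31 = -114
  L = 153
  V = 136
  J = 48 − 6·136 = -768
Policy C (F := 130, C − 12):
  C = 31 − 12 = 19
  F = 130
  L = 239 + 3·19 − 6·130 = -484
  V = 13 − 6·130 + 3·(-484) = -2219
  J = 48 − 6·(-2219) = 13362
Comparing — Policy A: J=-5412, Policy B: J=-768, Policy C: J=13362. Lowest is -5412 (Policy A).

-5412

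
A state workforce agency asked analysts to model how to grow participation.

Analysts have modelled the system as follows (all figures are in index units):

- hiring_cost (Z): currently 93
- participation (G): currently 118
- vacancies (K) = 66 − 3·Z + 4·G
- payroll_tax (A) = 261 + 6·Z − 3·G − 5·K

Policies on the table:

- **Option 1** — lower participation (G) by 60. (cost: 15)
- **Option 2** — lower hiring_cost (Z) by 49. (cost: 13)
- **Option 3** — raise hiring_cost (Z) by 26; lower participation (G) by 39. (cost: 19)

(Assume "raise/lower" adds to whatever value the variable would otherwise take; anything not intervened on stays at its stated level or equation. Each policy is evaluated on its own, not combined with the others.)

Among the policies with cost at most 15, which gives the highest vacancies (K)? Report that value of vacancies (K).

406

Option 1 (G − 60):
  Z = 93
  G = 118 − 60 = 58
  K = 66 − 3·93 + 4·58 = 19
Option 2 (Z − 49):
  Z = 93 − 49 = 44
  G = 118
  K = 66 − 3·44 + 4·118 = 406
Comparing — Option 1: K=19, Option 2: K=406. Highest is 406 (Option 2).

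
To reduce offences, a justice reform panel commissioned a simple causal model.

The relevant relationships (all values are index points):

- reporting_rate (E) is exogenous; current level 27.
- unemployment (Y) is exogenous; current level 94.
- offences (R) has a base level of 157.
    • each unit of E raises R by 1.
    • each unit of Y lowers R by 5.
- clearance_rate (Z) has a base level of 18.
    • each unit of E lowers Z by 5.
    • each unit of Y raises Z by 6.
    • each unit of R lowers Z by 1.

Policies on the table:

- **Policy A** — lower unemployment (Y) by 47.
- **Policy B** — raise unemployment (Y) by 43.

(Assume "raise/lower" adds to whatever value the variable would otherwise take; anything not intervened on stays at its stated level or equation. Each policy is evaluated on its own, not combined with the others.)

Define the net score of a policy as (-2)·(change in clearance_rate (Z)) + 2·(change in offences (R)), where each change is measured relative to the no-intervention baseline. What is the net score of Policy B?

-1376

Baseline:
  E = 27
  Y = 94
  R = 157 + 27 − 5·94 = -286
  Z = 18 − 5·27 + 6·94 − (-286) = 733
Policy B (Y + 43):
  E = 27
  Y = 94 + 43 = 137
  R = 157 + 27 − 5·137 = -501
  Z = 18 − 5·27 + 6·137 − (-501) = 1206
ΔZ = 1206 − 733 = 473; ΔR = -501 − (-286) = -215
Score = (-2)·473 + 2·(-215) = -1376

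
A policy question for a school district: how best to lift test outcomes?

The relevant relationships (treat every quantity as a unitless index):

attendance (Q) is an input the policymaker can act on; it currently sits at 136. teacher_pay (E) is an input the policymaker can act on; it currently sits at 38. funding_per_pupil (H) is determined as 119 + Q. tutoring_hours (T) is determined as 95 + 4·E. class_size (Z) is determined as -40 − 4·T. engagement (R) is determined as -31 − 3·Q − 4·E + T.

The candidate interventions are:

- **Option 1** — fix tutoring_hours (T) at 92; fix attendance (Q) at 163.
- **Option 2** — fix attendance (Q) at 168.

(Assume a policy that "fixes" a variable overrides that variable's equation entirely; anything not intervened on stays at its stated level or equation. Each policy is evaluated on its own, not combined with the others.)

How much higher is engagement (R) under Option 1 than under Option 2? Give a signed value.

-140

Option 1 (T := 92, Q := 163):
  Q = 163
  E = 38
  T = 92
  R = -31 − 3·163 − 4·38 + 92 = -580
Option 2 (Q := 168):
  Q = 168
  E = 38
  T = 95 + 4·38 = 247
  R = -31 − 3·168 − 4·38 + 247 = -440
R: -580 − (-440) = -140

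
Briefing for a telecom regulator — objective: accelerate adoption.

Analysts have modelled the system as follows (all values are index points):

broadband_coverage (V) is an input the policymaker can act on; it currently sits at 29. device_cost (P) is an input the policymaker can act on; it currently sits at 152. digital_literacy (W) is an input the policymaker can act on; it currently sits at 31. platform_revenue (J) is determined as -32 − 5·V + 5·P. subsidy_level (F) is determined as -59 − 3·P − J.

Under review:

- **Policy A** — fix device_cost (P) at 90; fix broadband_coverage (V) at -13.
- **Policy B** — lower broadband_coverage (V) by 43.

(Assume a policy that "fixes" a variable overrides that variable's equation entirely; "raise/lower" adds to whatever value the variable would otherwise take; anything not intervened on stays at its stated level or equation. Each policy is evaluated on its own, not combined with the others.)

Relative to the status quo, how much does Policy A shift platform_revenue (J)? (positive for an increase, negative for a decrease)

-100

Baseline:
  V = 29
  P = 152
  J = -32 − 5·29 + 5·152 = 583
Policy A (P := 90, V := -13):
  V = -13
  P = 90
  J = -32 − 5·(-13) + 5·90 = 483
Change in J: 483 − 583 = -100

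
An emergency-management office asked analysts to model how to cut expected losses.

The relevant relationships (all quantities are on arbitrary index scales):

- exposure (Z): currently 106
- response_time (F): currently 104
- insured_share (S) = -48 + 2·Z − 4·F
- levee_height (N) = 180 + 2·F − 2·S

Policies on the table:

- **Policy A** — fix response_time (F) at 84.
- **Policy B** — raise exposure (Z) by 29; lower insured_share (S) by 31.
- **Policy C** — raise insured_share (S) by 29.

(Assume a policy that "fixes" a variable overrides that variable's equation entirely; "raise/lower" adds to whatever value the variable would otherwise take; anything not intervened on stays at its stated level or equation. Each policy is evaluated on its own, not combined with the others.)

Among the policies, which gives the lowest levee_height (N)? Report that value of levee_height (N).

692

Policy A (F := 84):
  Z = 106
  F = 84
  S = -48 + 2·106 − 4·84 = -172
  N = 180 + 2·84 − 2·(-172) = 692
Policy B (Z + 29, S − 31):
  Z = 106 + 29 = 135
  F = 104
  S = -48 + 2·135 − 4·104 (−31 from intervention) = -225
  N = 180 + 2·104 − 2·(-225) = 838
Policy C (S + 29):
  Z = 106
  F = 104
  S = -48 + 2·106 − 4·104 (+29 from intervention) = -223
  N = 180 + 2·104 − 2·(-223) = 834
Comparing — Policy A: N=692, Policy B: N=838, Policy C: N=834. Lowest is 692 (Policy A).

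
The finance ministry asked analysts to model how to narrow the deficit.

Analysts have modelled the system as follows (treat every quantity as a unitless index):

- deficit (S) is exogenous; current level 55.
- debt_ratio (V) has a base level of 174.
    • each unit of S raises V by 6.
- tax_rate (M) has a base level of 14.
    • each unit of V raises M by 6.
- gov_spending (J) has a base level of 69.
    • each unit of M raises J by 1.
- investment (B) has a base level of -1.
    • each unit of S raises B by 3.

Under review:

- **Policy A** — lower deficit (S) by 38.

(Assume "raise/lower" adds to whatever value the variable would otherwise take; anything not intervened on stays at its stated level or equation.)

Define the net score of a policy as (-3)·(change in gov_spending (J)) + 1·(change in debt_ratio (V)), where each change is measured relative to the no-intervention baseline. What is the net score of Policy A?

3876

Baseline:
  S = 55
  V = 174 + 6·55 = 504
  M = 14 + 6·504 = 3038
  J = 69 + 3038 = 3107
Policy A (S − 38):
  S = 55 − 38 = 17
  V = 174 + 6·17 = 276
  M = 14 + 6·276 = 1670
  J = 69 + 1670 = 1739
ΔJ = 1739 − 3107 = -1368; ΔV = 276 − 504 = -228
Score = (-3)·(-1368) + 1·(-228) = 3876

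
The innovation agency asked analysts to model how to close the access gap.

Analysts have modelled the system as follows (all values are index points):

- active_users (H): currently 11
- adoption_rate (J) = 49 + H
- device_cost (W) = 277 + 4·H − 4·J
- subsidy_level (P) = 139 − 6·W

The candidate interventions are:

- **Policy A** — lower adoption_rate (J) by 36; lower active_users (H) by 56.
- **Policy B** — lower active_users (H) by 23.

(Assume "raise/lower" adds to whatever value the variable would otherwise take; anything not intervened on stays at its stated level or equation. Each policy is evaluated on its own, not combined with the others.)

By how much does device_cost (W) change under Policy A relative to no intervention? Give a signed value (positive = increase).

Baseline:
  H = 11
  J = 49 + 11 = 60
  W = 277 + 4·11 − 4·60 = 81
Policy A (J − 36, H − 56):
  H = 11 − 56 = -45
  J = 49 + (-45) (−36 from intervention) = -32
  W = 277 + 4·(-45) − 4·(-32) = 225
Change in W: 225 − 81 = 144

144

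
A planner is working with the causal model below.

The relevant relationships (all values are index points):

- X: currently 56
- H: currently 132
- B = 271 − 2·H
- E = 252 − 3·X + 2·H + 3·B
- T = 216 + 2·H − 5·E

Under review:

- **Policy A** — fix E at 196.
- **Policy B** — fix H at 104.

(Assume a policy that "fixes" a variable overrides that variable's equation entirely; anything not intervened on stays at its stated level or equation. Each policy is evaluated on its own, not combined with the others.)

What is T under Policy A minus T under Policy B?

1481

Policy A (E := 196):
  X = 56
  H = 132
  B = 271 − 2·132 = 7
  E = 196
  T = 216 + 2·132 − 5·196 = -500
Policy B (H := 104):
  X = 56
  H = 104
  B = 271 − 2·104 = 63
  E = 252 − 3·56 + 2·104 + 3·63 = 481
  T = 216 + 2·104 − 5·481 = -1981
T: -500 − (-1981) = 1481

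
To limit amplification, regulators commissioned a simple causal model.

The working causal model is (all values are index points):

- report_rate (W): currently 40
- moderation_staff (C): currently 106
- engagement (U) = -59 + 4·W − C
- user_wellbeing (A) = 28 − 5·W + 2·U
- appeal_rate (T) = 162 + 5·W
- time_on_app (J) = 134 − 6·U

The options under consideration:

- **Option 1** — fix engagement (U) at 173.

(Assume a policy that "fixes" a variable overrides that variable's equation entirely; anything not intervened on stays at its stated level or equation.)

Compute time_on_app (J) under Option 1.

Option 1 (U := 173):
  W = 40
  C = 106
  U = 173
  J = 134 − 6·173 = -904

-904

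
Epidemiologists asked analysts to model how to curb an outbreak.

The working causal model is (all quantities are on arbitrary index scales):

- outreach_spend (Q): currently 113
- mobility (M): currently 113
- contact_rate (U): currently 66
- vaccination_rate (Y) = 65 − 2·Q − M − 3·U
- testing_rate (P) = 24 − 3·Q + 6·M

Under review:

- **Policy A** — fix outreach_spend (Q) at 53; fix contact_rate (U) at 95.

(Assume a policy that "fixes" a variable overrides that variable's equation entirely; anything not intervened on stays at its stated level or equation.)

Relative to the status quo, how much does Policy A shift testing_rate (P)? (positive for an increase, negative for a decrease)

Baseline:
  Q = 113
  M = 113
  P = 24 − 3·113 + 6·113 = 363
Policy A (Q := 53, U := 95):
  Q = 53
  M = 113
  P = 24 − 3·53 + 6·113 = 543
Change in P: 543 − 363 = 180

180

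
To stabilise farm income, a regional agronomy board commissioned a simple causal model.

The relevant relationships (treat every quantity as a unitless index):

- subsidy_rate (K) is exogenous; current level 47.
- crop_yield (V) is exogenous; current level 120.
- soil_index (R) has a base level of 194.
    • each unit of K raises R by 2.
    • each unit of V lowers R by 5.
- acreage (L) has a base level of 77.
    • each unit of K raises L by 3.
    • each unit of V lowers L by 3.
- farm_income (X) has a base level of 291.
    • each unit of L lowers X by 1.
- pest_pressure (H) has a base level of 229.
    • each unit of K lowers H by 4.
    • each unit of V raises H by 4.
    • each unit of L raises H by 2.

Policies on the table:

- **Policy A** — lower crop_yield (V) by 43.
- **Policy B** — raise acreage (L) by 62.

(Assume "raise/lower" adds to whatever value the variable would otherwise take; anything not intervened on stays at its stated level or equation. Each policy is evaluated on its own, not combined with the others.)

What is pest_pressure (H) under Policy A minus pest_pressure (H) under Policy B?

Policy A (V − 43):
  K = 47
  V = 120 − 43 = 77
  L = 77 + 3·47 − 3·77 = -13
  H = 229 − 4·47 + 4·77 + 2·(-13) = 323
Policy B (L + 62):
  K = 47
  V = 120
  L = 77 + 3·47 − 3·120 (+62 from intervention) = -80
  H = 229 − 4·47 + 4·120 + 2·(-80) = 361
H: 323 − 361 = -38

-38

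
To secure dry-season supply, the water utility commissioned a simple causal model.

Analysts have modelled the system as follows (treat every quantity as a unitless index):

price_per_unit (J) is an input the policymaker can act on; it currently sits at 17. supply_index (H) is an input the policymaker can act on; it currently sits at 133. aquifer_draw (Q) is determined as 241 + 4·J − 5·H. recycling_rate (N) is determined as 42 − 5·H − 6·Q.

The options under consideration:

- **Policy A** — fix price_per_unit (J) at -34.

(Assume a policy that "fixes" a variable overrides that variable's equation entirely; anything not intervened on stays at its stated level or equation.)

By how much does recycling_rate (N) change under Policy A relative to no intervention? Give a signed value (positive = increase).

1224

Baseline:
  J = 17
  H = 133
  Q = 241 + 4·17 − 5·133 = -356
  N = 42 − 5·133 − 6·(-356) = 1513
Policy A (J := -34):
  J = -34
  H = 133
  Q = 241 + 4·(-34) − 5·133 = -560
  N = 42 − 5·133 − 6·(-560) = 2737
Change in N: 2737 − 1513 = 1224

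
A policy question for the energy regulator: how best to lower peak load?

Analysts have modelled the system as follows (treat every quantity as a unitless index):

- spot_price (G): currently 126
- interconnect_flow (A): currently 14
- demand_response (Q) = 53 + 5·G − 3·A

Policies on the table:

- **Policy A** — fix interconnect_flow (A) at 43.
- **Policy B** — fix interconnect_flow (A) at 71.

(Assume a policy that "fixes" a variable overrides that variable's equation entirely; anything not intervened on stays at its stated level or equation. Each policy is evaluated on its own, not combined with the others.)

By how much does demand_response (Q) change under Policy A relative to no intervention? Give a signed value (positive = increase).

Baseline:
  G = 126
  A = 14
  Q = 53 + 5·126 − 3·14 = 641
Policy A (A := 43):
  G = 126
  A = 43
  Q = 53 + 5·126 − 3·43 = 554
Change in Q: 554 − 641 = -87

-87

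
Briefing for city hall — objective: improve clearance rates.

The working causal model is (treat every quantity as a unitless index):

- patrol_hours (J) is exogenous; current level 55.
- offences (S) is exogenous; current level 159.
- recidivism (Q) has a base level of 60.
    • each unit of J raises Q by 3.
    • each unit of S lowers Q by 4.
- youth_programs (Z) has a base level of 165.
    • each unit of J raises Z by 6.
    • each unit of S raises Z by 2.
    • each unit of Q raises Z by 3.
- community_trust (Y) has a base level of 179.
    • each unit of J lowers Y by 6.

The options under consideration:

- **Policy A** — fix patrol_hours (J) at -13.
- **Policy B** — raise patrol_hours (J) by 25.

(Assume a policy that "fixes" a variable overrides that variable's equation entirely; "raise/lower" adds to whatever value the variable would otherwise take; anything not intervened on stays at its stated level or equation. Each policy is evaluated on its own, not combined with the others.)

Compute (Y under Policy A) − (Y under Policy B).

Policy A (J := -13):
  J = -13
  Y = 179 − 6·(-13) = 257
Policy B (J + 25):
  J = 55 + 25 = 80
  Y = 179 − 6·80 = -301
Y: 257 − (-301) = 558

558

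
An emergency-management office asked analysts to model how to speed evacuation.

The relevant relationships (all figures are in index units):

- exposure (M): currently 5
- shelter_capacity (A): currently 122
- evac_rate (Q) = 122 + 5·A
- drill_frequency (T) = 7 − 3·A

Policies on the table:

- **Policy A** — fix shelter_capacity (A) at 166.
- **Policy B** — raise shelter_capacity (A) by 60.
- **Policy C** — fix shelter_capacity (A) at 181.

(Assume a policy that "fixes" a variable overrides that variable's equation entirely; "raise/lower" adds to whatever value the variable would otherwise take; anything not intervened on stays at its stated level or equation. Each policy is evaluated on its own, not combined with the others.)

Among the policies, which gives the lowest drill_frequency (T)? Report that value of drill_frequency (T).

-539

Policy A (A := 166):
  A = 166
  T = 7 − 3·166 = -491
Policy B (A + 60):
  A = 122 + 60 = 182
  T = 7 − 3·182 = -539
Policy C (A := 181):
  A = 181
  T = 7 − 3·181 = -536
Comparing — Policy A: T=-491, Policy B: T=-539, Policy C: T=-536. Lowest is -539 (Policy B).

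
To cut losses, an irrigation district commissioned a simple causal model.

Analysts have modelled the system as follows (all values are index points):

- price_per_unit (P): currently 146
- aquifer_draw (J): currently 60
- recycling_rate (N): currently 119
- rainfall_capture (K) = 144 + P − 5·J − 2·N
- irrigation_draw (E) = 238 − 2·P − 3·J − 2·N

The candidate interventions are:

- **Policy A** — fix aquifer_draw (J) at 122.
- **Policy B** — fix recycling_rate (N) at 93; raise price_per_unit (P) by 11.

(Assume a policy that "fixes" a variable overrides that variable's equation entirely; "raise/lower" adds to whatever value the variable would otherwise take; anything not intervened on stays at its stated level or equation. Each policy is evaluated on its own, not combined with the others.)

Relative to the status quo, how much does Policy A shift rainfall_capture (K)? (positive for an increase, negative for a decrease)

-310

Baseline:
  P = 146
  J = 60
  N = 119
  K = 144 + 146 − 5·60 − 2·119 = -248
Policy A (J := 122):
  P = 146
  J = 122
  N = 119
  K = 144 + 146 − 5·122 − 2·119 = -558
Change in K: -558 − (-248) = -310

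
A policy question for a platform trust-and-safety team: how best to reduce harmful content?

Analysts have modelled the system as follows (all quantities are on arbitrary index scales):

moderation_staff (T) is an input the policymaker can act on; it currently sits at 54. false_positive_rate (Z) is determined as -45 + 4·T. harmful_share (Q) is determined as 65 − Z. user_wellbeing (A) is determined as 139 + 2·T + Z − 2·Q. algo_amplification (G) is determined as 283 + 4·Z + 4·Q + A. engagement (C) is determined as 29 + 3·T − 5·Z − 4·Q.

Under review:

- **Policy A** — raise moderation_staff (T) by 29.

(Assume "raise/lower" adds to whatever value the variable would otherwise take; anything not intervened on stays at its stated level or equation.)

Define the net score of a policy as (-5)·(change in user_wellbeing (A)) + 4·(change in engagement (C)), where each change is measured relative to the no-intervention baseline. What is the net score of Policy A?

-2146

Baseline:
  T = 54
  Z = -45 + 4·54 = 171
  Q = 65 − 171 = -106
  A = 139 + 2·54 + 171 − 2·(-106) = 630
  C = 29 + 3·54 − 5·171 − 4·(-106) = -240
Policy A (T + 29):
  T = 54 + 29 = 83
  Z = -45 + 4·83 = 287
  Q = 65 − 287 = -222
  A = 139 + 2·83 + 287 − 2·(-222) = 1036
  C = 29 + 3·83 − 5·287 − 4·(-222) = -269
ΔA = 1036 − 630 = 406; ΔC = -269 − (-240) = -29
Score = (-5)·406 + 4·(-29) = -2146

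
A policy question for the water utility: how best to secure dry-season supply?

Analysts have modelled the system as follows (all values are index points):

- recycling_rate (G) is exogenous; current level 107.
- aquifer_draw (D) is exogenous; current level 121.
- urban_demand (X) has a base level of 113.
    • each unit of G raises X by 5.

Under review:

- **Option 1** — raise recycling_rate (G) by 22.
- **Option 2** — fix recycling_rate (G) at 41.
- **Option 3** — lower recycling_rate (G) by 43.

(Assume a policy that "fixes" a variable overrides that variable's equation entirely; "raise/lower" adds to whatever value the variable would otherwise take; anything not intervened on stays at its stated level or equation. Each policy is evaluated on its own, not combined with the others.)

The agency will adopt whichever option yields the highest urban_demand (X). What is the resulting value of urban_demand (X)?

758

Option 1 (G + 22):
  G = 107 + 22 = 129
  X = 113 + 5·129 = 758
Option 2 (G := 41):
  G = 41
  X = 113 + 5·41 = 318
Option 3 (G − 43):
  G = 107 − 43 = 64
  X = 113 + 5·64 = 433
Comparing — Option 1: X=758, Option 2: X=318, Option 3: X=433. Highest is 758 (Option 1).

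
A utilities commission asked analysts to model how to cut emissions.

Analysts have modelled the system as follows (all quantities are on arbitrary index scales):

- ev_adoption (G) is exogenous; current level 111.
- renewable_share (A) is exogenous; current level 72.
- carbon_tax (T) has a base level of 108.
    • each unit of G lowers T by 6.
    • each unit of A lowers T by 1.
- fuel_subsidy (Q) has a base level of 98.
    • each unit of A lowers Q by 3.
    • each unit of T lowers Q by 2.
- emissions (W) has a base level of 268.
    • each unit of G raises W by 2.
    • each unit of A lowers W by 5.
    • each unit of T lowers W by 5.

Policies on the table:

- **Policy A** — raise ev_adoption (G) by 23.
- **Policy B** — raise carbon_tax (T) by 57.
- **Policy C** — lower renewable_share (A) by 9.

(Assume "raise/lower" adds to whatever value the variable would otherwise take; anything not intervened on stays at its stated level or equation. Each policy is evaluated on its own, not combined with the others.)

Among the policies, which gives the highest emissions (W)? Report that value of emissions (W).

Policy A (G + 23):
  G = 111 + 23 = 134
  A = 72
  T = 108 − 6·134 − 72 = -768
  W = 268 + 2·134 − 5·72 − 5·(-768) = 4016
Policy B (T + 57):
  G = 111
  A = 72
  T = 108 − 6·111 − 72 (+57 from intervention) = -573
  W = 268 + 2·111 − 5·72 − 5·(-573) = 2995
Policy C (A − 9):
  G = 111
  A = 72 − 9 = 63
  T = 108 − 6·111 − 63 = -621
  W = 268 + 2·111 − 5·63 − 5·(-621) = 3280
Comparing — Policy A: W=4016, Policy B: W=2995, Policy C: W=3280. Highest is 4016 (Policy A).

4016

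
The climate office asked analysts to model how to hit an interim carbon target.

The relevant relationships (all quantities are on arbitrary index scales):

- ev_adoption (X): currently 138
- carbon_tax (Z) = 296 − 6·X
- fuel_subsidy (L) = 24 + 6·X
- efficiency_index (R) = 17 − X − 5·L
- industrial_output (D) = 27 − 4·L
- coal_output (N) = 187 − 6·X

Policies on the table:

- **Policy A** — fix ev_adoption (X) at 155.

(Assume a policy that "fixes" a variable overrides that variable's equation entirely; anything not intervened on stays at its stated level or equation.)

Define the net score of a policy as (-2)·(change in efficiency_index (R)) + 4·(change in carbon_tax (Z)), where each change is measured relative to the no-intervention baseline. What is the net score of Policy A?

646

Baseline:
  X = 138
  Z = 296 − 6·138 = -532
  L = 24 + 6·138 = 852
  R = 17 − 138 − 5·852 = -4381
Policy A (X := 155):
  X = 155
  Z = 296 − 6·155 = -634
  L = 24 + 6·155 = 954
  R = 17 − 155 − 5·954 = -4908
ΔR = -4908 − (-4381) = -527; ΔZ = -634 − (-532) = -102
Score = (-2)·(-527) + 4·(-102) = 646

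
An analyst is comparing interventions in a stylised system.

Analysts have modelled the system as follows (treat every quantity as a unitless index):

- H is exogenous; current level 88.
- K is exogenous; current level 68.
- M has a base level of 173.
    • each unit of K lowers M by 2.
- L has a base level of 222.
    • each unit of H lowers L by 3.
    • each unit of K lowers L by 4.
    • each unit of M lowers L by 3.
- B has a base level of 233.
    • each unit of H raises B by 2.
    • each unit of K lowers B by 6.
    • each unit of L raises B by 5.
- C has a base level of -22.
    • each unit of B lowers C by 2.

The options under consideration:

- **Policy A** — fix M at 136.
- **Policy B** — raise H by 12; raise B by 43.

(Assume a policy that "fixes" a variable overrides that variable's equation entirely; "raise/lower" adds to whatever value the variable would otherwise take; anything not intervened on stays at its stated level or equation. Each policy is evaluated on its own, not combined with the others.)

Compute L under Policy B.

-461

Policy B (H + 12, B + 43):
  H = 88 + 12 = 100
  K = 68
  M = 173 − 2·68 = 37
  L = 222 − 3·100 − 4·68 − 3·37 = -461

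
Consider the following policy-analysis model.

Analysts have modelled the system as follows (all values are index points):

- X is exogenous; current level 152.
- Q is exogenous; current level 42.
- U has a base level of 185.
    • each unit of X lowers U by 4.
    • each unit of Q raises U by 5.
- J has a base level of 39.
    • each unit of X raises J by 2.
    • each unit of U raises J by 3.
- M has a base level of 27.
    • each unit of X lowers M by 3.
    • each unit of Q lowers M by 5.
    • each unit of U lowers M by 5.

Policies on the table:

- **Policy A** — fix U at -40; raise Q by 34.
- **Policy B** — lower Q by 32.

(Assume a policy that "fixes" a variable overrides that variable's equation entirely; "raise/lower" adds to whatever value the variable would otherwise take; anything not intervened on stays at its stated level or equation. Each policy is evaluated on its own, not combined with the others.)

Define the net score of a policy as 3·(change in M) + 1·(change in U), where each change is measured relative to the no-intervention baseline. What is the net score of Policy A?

Baseline:
  X = 152
  Q = 42
  U = 185 − 4·152 + 5·42 = -213
  M = 27 − 3·152 − 5·42 − 5·(-213) = 426
Policy A (U := -40, Q + 34):
  X = 152
  Q = 42 + 34 = 76
  U = -40
  M = 27 − 3·152 − 5·76 − 5·(-40) = -609
ΔM = -609 − 426 = -1035; ΔU = -40 − (-213) = 173
Score = 3·(-1035) + 1·173 = -2932

-2932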